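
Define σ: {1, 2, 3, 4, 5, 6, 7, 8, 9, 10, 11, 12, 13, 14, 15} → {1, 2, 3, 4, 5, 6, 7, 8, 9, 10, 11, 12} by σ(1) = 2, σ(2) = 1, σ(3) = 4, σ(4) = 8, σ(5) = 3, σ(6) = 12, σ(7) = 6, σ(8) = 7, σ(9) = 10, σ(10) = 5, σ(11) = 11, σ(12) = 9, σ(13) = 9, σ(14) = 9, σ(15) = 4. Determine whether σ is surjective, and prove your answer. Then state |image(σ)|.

Every element of the codomain has a preimage: 1 = σ(2), 2 = σ(1), 3 = σ(5), 4 = σ(3), 5 = σ(10), 6 = σ(7), 7 = σ(8), 8 = σ(4), 9 = σ(12), 10 = σ(9), 11 = σ(11), 12 = σ(6).
Thus σ is surjective.
The image of σ is {1, 2, 3, 4, 5, 6, 7, 8, 9, 10, 11, 12}, which has 12 elements.

12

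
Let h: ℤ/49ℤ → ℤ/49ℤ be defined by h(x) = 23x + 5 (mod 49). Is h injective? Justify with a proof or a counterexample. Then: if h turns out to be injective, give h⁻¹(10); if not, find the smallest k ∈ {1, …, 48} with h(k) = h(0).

If h(u) = h(v), then 23u ≡ 23v (mod 49). Because gcd(23, 49) = 1, we may cancel 23 to get u ≡ v (mod 49).
Therefore h is injective.
We now compute 23⁻¹ mod 49 explicitly. Euclid's algorithm: 49 = 2·23 + 3, 23 = 7·3 + 2, 3 = 1·2 + 1; back-substituting gives 1 = 32·23 − 15·49, so 23⁻¹ ≡ 32 (mod 49).
Since h is injective, we find h⁻¹(10): we need 23x ≡ 10 − 5 ≡ 5 (mod 49). Using 23⁻¹ = 32: x ≡ 32·5 = 160 = 3·49 + 13, so x = 13.
Check: h(13) = 23·13 + 5 = 304 = 6·49 + 10 ≡ 10 (mod 49).

13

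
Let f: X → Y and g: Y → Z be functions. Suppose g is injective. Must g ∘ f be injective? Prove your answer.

not injective

No. Take X = {0, 1}, Y = Z = {0, 1, 2, 3}, f(0) = f(1) = 0, and g = identity (injective).
Then (g ∘ f)(0) = (g ∘ f)(1) = 0 with 0 ≠ 1, so g ∘ f is not injective.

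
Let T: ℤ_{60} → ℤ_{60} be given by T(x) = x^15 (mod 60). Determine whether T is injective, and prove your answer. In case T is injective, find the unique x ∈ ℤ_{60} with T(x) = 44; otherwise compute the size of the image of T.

45

T(0) = 0^15 = 0.
T(30): Repeated squaring mod 60: 30^1 ≡ 30, 30^2 ≡ 30² = 900 ≡ 0, 30^4 ≡ 0² = 0, 30^8 ≡ 0² = 0. Since 15 = 8 + 4 + 2 + 1, 30^15 ≡ 0·0·0·30: 0·0 = 0, then 0·0 = 0, then 0·30 = 0. So 30^15 ≡ 0 (mod 60).
So T(0) = T(30) = 0 while 0 ≠ 30, thus T is not injective.
Since T is not injective, we determine |image(T)|. Computing x^15 mod 60 for each x (by repeated squaring, reducing mod 60 at every step), the values T(0), T(1), …, T(59) are: 0, 1, 8, 27, 4, 5, 36, 43, 32, 9, 40, 11, 48, 37, 44, 15, 16, 53, 12, 19, 20, 21, 28, 47, 24, 25, 56, 3, 52, 29, 0, 31, 8, 57, 4, 35, 36, 13, 32, 39, 40, 41, 48, 7, 44, 45, 16, 23, 12, 49, 20, 51, 28, 17, 24, 55, 56, 33, 52, 59.
The distinct values are {0, 1, 3, 4, 5, 7, 8, 9, 11, 12, 13, 15, 16, 17, 19, 20, 21, 23, 24, 25, 27, 28, 29, 31, 32, 33, 35, 36, 37, 39, 40, 41, 43, 44, 45, 47, 48, 49, 51, 52, 53, 55, 56, 57, 59}; there are 45 of them.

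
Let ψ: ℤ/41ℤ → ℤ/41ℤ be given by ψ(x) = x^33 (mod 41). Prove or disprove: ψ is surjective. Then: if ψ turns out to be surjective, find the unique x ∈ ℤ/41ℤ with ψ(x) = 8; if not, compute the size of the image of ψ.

39

Since 41 is prime, the nonzero elements of ℤ/41ℤ form a cyclic group of order 40.
As gcd(33, 40) = 1, raising to the 33rd power is a bijection on this group: if x_1^33 ≡ x_2^33 then (x_1x_2^{−1})^33 = 1, and the only element of order dividing gcd(33, 40) = 1 is 1, so x_1 = x_2.
With ψ(0) = 0 this makes ψ injective on all of ℤ/41ℤ, hence bijective (finite equal-size domain and codomain). In particular ψ is surjective.
Since ψ is surjective, we find the preimage of 8. The inverse of x ↦ x^33 on (ℤ/41ℤ)^× is x ↦ x^17, because 33·17 = 561 = 14·40 + 1 ≡ 1 (mod 40) and x^{40} = 1 for x ≠ 0 (Fermat). So ψ⁻¹(8) = 8^17 mod 41.
Repeated squaring mod 41: 8^1 ≡ 8, 8^2 ≡ 8² = 64 ≡ 23, 8^4 ≡ 23² = 529 ≡ 37, 8^8 ≡ 37² = 1369 ≡ 16, 8^16 ≡ 16² = 256 ≡ 10. Since 17 = 16 + 1, 8^17 ≡ 10·8: 10·8 = 80 ≡ 39. So 8^17 ≡ 39 (mod 41).
Hence ψ⁻¹(8) = 39.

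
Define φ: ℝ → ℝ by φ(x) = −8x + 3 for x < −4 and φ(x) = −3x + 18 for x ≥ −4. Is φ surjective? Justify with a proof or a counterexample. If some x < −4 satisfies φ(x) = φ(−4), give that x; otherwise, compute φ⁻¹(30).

-4

Both pieces are strictly decreasing (slopes −8 and −3), so each is injective on its own interval.
The left piece maps (−∞, −4) onto (35, ∞); the right piece maps [−4, ∞) onto (−∞, 30].
The union (35, ∞) ∪ (−∞, 30] omits the interval between 35 and 30; in particular 35 has no preimage. So φ is not surjective.
Because the two images are disjoint, no x < −4 has φ(x) = φ(−4), so we compute φ⁻¹(30): 30 lies in (−∞, 30], so solve −3x + 18 = 30: x = (30 − 18)/(−3) = −4.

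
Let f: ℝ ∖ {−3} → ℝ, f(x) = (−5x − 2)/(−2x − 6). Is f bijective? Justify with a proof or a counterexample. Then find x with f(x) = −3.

If f(x) = 5/2, cross-multiplying gives −2(−5x − 2) = −5(−2x − 6), which simplifies to 4 = 30 — false.  So 5/2 has no preimage and f is not surjective.
So f is not bijective.
Solving f(x) = −3: cross-multiplying gives −5x − 2 = −3(−2x − 6), which rearranges to −11x = 20, so x = −20/11.

-20/11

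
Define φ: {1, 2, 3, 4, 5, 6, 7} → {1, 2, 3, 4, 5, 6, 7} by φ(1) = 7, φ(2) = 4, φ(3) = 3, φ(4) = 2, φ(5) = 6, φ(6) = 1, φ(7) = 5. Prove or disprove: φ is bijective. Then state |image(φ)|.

The values 7, 4, 3, 2, 6, 1, 5 are a permutation of {1, 2, 3, 4, 5, 6, 7}: each element appears exactly once.
So φ is injective and surjective, hence bijective.
The image of φ is {1, 2, 3, 4, 5, 6, 7}, which has 7 elements.

7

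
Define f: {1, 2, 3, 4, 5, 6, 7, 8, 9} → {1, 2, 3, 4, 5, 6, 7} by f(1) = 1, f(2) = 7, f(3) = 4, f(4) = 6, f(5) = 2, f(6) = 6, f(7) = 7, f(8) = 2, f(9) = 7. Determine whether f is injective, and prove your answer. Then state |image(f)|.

f(4) = 6 = f(6) with 4 ≠ 6, so f is not injective.
The image of f is {1, 2, 4, 6, 7}, which has 5 elements.

5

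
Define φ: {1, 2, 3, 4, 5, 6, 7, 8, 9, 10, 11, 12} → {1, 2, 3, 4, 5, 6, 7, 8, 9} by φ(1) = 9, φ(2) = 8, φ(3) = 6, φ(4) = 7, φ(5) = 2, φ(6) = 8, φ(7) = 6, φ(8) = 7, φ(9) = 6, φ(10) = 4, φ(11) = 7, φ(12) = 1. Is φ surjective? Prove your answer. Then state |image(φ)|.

7

No element maps to 3, so φ is not surjective.
The image of φ is {1, 2, 4, 6, 7, 8, 9}, which has 7 elements.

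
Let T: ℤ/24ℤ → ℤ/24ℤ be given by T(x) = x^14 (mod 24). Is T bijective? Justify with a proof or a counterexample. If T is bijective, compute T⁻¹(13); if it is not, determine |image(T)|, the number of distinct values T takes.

4

T(2): Repeated squaring mod 24: 2^1 ≡ 2, 2^2 ≡ 2² = 4, 2^4 ≡ 4² = 16, 2^8 ≡ 16² = 256 ≡ 16. Since 14 = 8 + 4 + 2, 2^14 ≡ 16·16·4: 16·16 = 256 ≡ 16, then 16·4 = 64 ≡ 16. So 2^14 ≡ 16 (mod 24).
T(4): Repeated squaring mod 24: 4^1 ≡ 4, 4^2 ≡ 4² = 16, 4^4 ≡ 16² = 256 ≡ 16, 4^8 ≡ 16² = 256 ≡ 16. Since 14 = 8 + 4 + 2, 4^14 ≡ 16·16·16: 16·16 = 256 ≡ 16, then 16·16 = 256 ≡ 16. So 4^14 ≡ 16 (mod 24).
So T(2) = T(4) = 16 while 2 ≠ 4, hence T is not injective, hence not bijective.
Since T is not bijective, we determine |image(T)|. Computing x^14 mod 24 for each x (by repeated squaring, reducing mod 24 at every step), the values T(0), T(1), …, T(23) are: 0, 1, 16, 9, 16, 1, 0, 1, 16, 9, 16, 1, 0, 1, 16, 9, 16, 1, 0, 1, 16, 9, 16, 1.
The distinct values are {0, 1, 9, 16}; there are 4 of them.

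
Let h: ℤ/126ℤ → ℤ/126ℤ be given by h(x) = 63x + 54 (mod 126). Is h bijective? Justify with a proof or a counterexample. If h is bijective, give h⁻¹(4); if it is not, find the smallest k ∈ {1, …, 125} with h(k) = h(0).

2

We have gcd(63, 126) = 63 > 1. Taking a = 0 and b = 2: h(0) = 54 and h(2) = 63·2 + 54 = 180 ≡ 54 (mod 126).
So h(0) = h(2) while 0 ≠ 2, so h is not injective, hence not bijective.
Since h is not bijective, we find the least positive k with h(k) = h(0): this means 63k ≡ 0 (mod 126), i.e. 126 ∣ 63k. Since gcd(63, 126) = 63, dividing through by 63 this holds exactly when 2 ∣ k.
The smallest positive such k is 2.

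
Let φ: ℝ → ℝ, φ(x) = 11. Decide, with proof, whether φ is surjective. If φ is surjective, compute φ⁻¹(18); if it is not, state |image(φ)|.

φ(x) = 11 for all x, so 12 has no preimage and φ is not surjective.
Since φ is not surjective, we state |image(φ)|: the image of φ is {11}, which has 1 element.

1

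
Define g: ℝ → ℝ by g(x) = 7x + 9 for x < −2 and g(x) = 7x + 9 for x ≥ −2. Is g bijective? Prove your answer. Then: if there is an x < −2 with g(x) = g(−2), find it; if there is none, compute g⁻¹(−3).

Both pieces are strictly increasing (slopes 7 and 7), so each is injective on its own interval.
The left piece maps (−∞, −2) onto (−∞, −5); the right piece maps [−2, ∞) onto [−5, ∞).
Since −5 = −5, the images partition ℝ: g is injective and surjective, hence bijective.
Because the two images are disjoint, no x < −2 has g(x) = g(−2), so we compute g⁻¹(−3): −3 lies in [−5, ∞), so solve 7x + 9 = −3: x = (−3 − 9)/7 = −12/7.

-12/7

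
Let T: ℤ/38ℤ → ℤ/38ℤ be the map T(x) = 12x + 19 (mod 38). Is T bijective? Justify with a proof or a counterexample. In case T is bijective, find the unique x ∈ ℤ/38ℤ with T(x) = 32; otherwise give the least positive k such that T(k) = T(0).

We have gcd(12, 38) = 2 > 1. Taking u = 0 and v = 19: T(0) = 19 and T(19) = 12·19 + 19 = 247 ≡ 19 (mod 38).
So T(0) = T(19) while 0 ≠ 19, hence T is not injective, hence not bijective.
Since T is not bijective, we find the least positive k with T(k) = T(0): this means 12k ≡ 0 (mod 38), i.e. 38 ∣ 12k. Since gcd(12, 38) = 2, dividing through by 2 this holds exactly when 19 ∣ 6k, and as gcd(6, 19) = 1, exactly when 19 ∣ k.
The smallest positive such k is 19.

19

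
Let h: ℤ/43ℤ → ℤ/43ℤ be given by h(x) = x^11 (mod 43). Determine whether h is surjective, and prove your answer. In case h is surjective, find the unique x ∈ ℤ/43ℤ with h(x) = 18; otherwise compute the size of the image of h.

Since 43 is prime, the nonzero elements of ℤ/43ℤ form a cyclic group of order 42.
As gcd(11, 42) = 1, raising to the 11th power is a bijection on this group: if a^11 ≡ b^11 then (ab^{−1})^11 = 1, and the only element of order dividing gcd(11, 42) = 1 is 1, so a = b.
With h(0) = 0 this makes h injective on all of ℤ/43ℤ, hence bijective (finite equal-size domain and codomain). In particular h is surjective.
Since h is surjective, we find the preimage of 18. The inverse of x ↦ x^11 on (ℤ/43ℤ)^× is x ↦ x^23, because 11·23 = 253 = 6·42 + 1 ≡ 1 (mod 42) and x^{42} = 1 for x ≠ 0 (Fermat). So h⁻¹(18) = 18^23 mod 43.
Repeated squaring mod 43: 18^1 ≡ 18, 18^2 ≡ 18² = 324 ≡ 23, 18^4 ≡ 23² = 529 ≡ 13, 18^8 ≡ 13² = 169 ≡ 40, 18^16 ≡ 40² = 1600 ≡ 9. Since 23 = 16 + 4 + 2 + 1, 18^23 ≡ 9·13·23·18: 9·13 = 117 ≡ 31, then 31·23 = 713 ≡ 25, then 25·18 = 450 ≡ 20. So 18^23 ≡ 20 (mod 43).
Hence h⁻¹(18) = 20.

20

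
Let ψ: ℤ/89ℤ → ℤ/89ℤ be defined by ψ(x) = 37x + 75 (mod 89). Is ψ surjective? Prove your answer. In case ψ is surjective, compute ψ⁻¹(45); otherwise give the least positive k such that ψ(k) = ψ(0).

4

Since gcd(37, 89) = 1, 37 is invertible modulo 89. Euclid's algorithm: 89 = 2·37 + 15, 37 = 2·15 + 7, 15 = 2·7 + 1; back-substituting gives 1 = 77·37 − 32·89, so 37⁻¹ ≡ 77 (mod 89).
Then y ↦ 77(y − 75) is a two-sided inverse to ψ, so every y ∈ ℤ/89ℤ has a preimage.
So ψ is surjective.
Since ψ is surjective, we compute ψ⁻¹(45): solve 37x + 75 ≡ 45 (mod 89), i.e. 37x ≡ 59 (mod 89).
Multiplying by 37⁻¹ = 77 gives x ≡ 77·59 = 4543 = 51·89 + 4 ≡ 4 (mod 89).
Check: ψ(4) = 37·4 + 75 = 223 = 2·89 + 45 ≡ 45 (mod 89).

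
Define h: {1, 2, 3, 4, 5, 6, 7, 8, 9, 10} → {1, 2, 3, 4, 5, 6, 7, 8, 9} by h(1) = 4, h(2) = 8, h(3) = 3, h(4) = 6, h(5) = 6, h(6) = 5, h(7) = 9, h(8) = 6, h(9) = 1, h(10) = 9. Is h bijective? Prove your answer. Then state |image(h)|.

h(4) = 6 = h(5) with 4 ≠ 5, so h is not injective, hence not bijective.
The image of h is {1, 3, 4, 5, 6, 8, 9}, which has 7 elements.

7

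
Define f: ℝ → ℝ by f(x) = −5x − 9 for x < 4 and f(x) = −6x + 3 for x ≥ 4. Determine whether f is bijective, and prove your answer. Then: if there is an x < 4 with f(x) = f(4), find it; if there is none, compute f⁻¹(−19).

12/5

Both pieces are strictly decreasing (slopes −5 and −6), so each is injective on its own interval.
The left piece maps (−∞, 4) onto (−29, ∞); the right piece maps [4, ∞) onto (−∞, −21].
These images overlap. In particular f(4) = −21 (right piece), and solving −5x − 9 = −21 on the left piece gives x = 12/5 < 4.
So f(12/5) = f(4) with 12/5 ≠ 4, and f is not injective, hence not bijective. This x = 12/5 is the requested value below 4.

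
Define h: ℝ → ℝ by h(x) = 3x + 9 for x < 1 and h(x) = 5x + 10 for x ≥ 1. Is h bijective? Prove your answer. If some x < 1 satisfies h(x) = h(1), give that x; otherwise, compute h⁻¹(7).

Both pieces are strictly increasing (slopes 3 and 5), so each is injective on its own interval.
The left piece maps (−∞, 1) onto (−∞, 12); the right piece maps [1, ∞) onto [15, ∞).
The images leave a gap (12 has no preimage), so h is not surjective, hence not bijective.
Because the two images are disjoint, no x < 1 has h(x) = h(1), so we compute h⁻¹(7): 7 lies in (−∞, 12), so solve 3x + 9 = 7: x = (7 − 9)/3 = −2/3.

-2/3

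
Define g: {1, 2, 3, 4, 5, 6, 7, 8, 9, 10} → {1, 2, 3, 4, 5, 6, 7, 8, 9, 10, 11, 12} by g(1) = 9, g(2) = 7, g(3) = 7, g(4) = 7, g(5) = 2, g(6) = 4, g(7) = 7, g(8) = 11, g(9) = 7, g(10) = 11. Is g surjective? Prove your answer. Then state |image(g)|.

5

No element maps to 1, so g is not surjective.
The image of g is {2, 4, 7, 9, 11}, which has 5 elements.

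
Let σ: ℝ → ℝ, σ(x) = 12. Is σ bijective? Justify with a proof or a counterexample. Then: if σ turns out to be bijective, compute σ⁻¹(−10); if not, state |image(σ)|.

Recall: injectivity means: for all u, v in the domain, σ(u) = σ(v) implies u = v.
σ(0) = 12 = σ(1) with 0 ≠ 1, so σ is not injective, hence not bijective.
Since σ is not bijective, we state |image(σ)|: the image of σ is {12}, which has 1 element.

1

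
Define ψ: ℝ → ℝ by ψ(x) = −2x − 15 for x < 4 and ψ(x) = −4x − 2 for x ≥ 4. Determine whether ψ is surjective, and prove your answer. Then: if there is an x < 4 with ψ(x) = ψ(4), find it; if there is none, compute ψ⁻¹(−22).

3/2

Both pieces are strictly decreasing (slopes −2 and −4), so each is injective on its own interval.
The left piece maps (−∞, 4) onto (−23, ∞); the right piece maps [4, ∞) onto (−∞, −18].
The union (−23, ∞) ∪ (−∞, −18] covers ℝ, so ψ is surjective.
For the follow-up: the images overlap, so an x < 4 with ψ(x) = ψ(4) exists. ψ(4) = −18; solving −2x − 15 = −18 for x < 4 gives x = (−18 + 15)/(−2) = 3/2.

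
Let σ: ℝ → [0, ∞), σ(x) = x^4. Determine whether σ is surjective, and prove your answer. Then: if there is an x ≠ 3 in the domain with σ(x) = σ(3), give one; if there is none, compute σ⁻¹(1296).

For any y ∈ [0, ∞), x = y^{1/4} ∈ ℝ satisfies x^4 = y, so σ is surjective.
For the follow-up, such an x exists: taking x = −3 ∈ ℝ gives σ(−3) = 81 = σ(3) with −3 ≠ 3.

-3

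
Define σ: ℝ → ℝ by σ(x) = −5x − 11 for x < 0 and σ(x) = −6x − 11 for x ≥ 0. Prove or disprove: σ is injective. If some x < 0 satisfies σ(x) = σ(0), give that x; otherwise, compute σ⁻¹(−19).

4/3

Both pieces are strictly decreasing (slopes −5 and −6), so each is injective on its own interval.
The left piece maps (−∞, 0) onto (−11, ∞); the right piece maps [0, ∞) onto (−∞, −11].
These images are disjoint, so no value is attained by both pieces. Therefore σ is injective.
Because the two images are disjoint, no x < 0 has σ(x) = σ(0), so we compute σ⁻¹(−19): −19 lies in (−∞, −11], so solve −6x − 11 = −19: x = (−19 + 11)/(−6) = 4/3.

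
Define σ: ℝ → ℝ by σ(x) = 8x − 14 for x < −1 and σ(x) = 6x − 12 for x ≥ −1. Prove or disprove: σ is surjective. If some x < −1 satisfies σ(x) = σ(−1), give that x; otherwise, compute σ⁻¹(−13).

-1/6

Both pieces are strictly increasing (slopes 8 and 6), so each is injective on its own interval.
The left piece maps (−∞, −1) onto (−∞, −22); the right piece maps [−1, ∞) onto [−18, ∞).
The union (−∞, −22) ∪ [−18, ∞) omits the interval between −22 and −18; in particular −22 has no preimage. So σ is not surjective.
Because the two images are disjoint, no x < −1 has σ(x) = σ(−1), so we compute σ⁻¹(−13): −13 lies in [−18, ∞), so solve 6x − 12 = −13: x = (−13 + 12)/6 = −1/6.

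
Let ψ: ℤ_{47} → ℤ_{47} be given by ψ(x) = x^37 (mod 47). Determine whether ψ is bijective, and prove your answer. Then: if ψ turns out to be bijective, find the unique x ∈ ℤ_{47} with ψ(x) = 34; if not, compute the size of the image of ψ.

Since 47 is prime, the nonzero elements of ℤ_{47} form a cyclic group of order 46.
As gcd(37, 46) = 1, raising to the 37th power is a bijection on this group: if u^37 ≡ v^37 then (uv^{−1})^37 = 1, and the only element of order dividing gcd(37, 46) = 1 is 1, so u = v.
With ψ(0) = 0 this makes ψ injective on all of ℤ_{47}, hence bijective (finite equal-size domain and codomain). In particular ψ is bijective.
Since ψ is bijective, we find the preimage of 34. The inverse of x ↦ x^37 on (ℤ_{47})^× is x ↦ x^5, because 37·5 = 185 = 4·46 + 1 ≡ 1 (mod 46) and x^{46} = 1 for x ≠ 0 (Fermat). So ψ⁻¹(34) = 34^5 mod 47.
Repeated squaring mod 47: 34^1 ≡ 34, 34^2 ≡ 34² = 1156 ≡ 28, 34^4 ≡ 28² = 784 ≡ 32. Since 5 = 4 + 1, 34^5 ≡ 32·34: 32·34 = 1088 ≡ 7. So 34^5 ≡ 7 (mod 47).
Hence ψ⁻¹(34) = 7.

7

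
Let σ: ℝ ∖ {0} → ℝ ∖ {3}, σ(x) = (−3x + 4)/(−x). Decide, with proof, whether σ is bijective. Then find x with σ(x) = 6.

Suppose σ(u) = σ(v). Cross-multiplying: (−3u + 4)(−v) = (−3v + 4)(−u).
Expanding both sides and cancelling the symmetric terms leaves 4·(u − v) = 0. Since 4 ≠ 0, u = v. Therefore σ is injective.
For any y ≠ 3, solving y(−x) = −3x + 4 for x gives a well-defined x ≠ 0. So σ is surjective.
Hence σ is bijective.
Solving σ(x) = 6: cross-multiplying gives −3x + 4 = 6(−x), which rearranges to 3x = −4, so x = −4/3.

-4/3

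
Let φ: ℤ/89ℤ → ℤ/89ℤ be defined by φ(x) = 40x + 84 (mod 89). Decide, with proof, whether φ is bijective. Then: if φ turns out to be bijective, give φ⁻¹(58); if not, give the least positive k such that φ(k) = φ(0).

If φ(u) = φ(v), then 40u ≡ 40v (mod 89). Because gcd(40, 89) = 1, we may cancel 40 to get u ≡ v (mod 89).
We now compute 40⁻¹ mod 89 explicitly. Euclid's algorithm: 89 = 2·40 + 9, 40 = 4·9 + 4, 9 = 2·4 + 1; back-substituting gives 1 = 69·40 − 31·89, so 40⁻¹ ≡ 69 (mod 89).
For any y ∈ ℤ/89ℤ, x = 69(y − 84) mod 89 satisfies φ(x) = 40·69(y − 84) + 84 ≡ y (since 40·69 ≡ 1 mod 89). So every y has a preimage.
Therefore φ is bijective.
Since φ is bijective, we find φ⁻¹(58): we need 40x ≡ 58 − 84 ≡ 63 (mod 89). Using 40⁻¹ = 69: x ≡ 69·63 = 4347 = 48·89 + 75, so x = 75.
Check: φ(75) = 40·75 + 84 = 3084 = 34·89 + 58 ≡ 58 (mod 89).

75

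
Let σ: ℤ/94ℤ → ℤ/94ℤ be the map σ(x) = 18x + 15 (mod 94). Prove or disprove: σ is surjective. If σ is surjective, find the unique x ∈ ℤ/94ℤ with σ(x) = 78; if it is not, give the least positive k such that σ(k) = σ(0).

47

Since gcd(18, 94) = 2, we have 18x ≡ 0 (mod 2) for all x, so σ(x) ≡ 1 (mod 2).
But 0 ≢ 1 (mod 2), so 0 ∈ ℤ/94ℤ has no preimage. Therefore σ is not surjective.
Since σ is not surjective, we find the least positive k with σ(k) = σ(0): this means 18k ≡ 0 (mod 94), i.e. 94 ∣ 18k. Since gcd(18, 94) = 2, dividing through by 2 this holds exactly when 47 ∣ 9k, and as gcd(9, 47) = 1, exactly when 47 ∣ k.
The smallest positive such k is 47.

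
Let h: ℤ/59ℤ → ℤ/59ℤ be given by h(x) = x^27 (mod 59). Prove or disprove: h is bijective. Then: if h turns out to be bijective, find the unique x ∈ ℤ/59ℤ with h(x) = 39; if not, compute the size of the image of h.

11

Since 59 is prime, the nonzero elements of ℤ/59ℤ form a cyclic group of order 58.
As gcd(27, 58) = 1, raising to the 27th power is a bijection on this group: if a^27 ≡ b^27 then (ab^{−1})^27 = 1, and the only element of order dividing gcd(27, 58) = 1 is 1, so a = b.
With h(0) = 0 this makes h injective on all of ℤ/59ℤ, hence bijective (finite equal-size domain and codomain). In particular h is bijective.
Since h is bijective, we find the preimage of 39. The inverse of x ↦ x^27 on (ℤ/59ℤ)^× is x ↦ x^43, because 27·43 = 1161 = 20·58 + 1 ≡ 1 (mod 58) and x^{58} = 1 for x ≠ 0 (Fermat). So h⁻¹(39) = 39^43 mod 59.
Repeated squaring mod 59: 39^1 ≡ 39, 39^2 ≡ 39² = 1521 ≡ 46, 39^4 ≡ 46² = 2116 ≡ 51, 39^8 ≡ 51² = 2601 ≡ 5, 39^16 ≡ 5² = 25, 39^32 ≡ 25² = 625 ≡ 35. Since 43 = 32 + 8 + 2 + 1, 39^43 ≡ 35·5·46·39: 35·5 = 175 ≡ 57, then 57·46 = 2622 ≡ 26, then 26·39 = 1014 ≡ 11. So 39^43 ≡ 11 (mod 59).
Hence h⁻¹(39) = 11.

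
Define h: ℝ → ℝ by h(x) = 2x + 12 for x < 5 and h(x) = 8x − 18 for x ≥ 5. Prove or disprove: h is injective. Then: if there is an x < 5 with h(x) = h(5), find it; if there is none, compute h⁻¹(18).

Both pieces are strictly increasing (slopes 2 and 8), so each is injective on its own interval.
The left piece maps (−∞, 5) onto (−∞, 22); the right piece maps [5, ∞) onto [22, ∞).
These images are disjoint, so no value is attained by both pieces. Thus h is injective.
Because the two images are disjoint, no x < 5 has h(x) = h(5), so we compute h⁻¹(18): 18 lies in (−∞, 22), so solve 2x + 12 = 18: x = (18 − 12)/2 = 3.

3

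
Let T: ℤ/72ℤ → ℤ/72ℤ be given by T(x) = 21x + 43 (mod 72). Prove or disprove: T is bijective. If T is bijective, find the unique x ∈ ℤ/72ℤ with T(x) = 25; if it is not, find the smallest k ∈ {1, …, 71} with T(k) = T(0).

24

We have gcd(21, 72) = 3 > 1. Taking s = 0 and t = 24: T(0) = 43 and T(24) = 21·24 + 43 = 547 ≡ 43 (mod 72).
So T(0) = T(24) while 0 ≠ 24, hence T is not injective, hence not bijective.
Since T is not bijective, we find the least positive k with T(k) = T(0): this means 21k ≡ 0 (mod 72), i.e. 72 ∣ 21k. Since gcd(21, 72) = 3, dividing through by 3 this holds exactly when 24 ∣ 7k, and as gcd(7, 24) = 1, exactly when 24 ∣ k.
The smallest positive such k is 24.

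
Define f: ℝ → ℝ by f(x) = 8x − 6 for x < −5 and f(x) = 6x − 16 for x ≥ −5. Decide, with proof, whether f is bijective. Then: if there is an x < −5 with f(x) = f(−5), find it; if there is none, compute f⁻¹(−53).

Both pieces are strictly increasing (slopes 8 and 6), so each is injective on its own interval.
The left piece maps (−∞, −5) onto (−∞, −46); the right piece maps [−5, ∞) onto [−46, ∞).
Since −46 = −46, the images partition ℝ: f is injective and surjective, hence bijective.
Because the two images are disjoint, no x < −5 has f(x) = f(−5), so we compute f⁻¹(−53): −53 lies in (−∞, −46), so solve 8x − 6 = −53: x = (−53 + 6)/8 = −47/8.

-47/8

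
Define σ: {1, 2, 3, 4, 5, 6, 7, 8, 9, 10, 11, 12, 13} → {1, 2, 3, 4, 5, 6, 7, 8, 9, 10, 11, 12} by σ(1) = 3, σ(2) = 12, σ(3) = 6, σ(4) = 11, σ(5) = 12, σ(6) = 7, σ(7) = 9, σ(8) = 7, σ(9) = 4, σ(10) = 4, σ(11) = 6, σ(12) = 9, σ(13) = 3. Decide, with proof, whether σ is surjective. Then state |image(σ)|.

No element maps to 1, so σ is not surjective.
The image of σ is {3, 4, 6, 7, 9, 11, 12}, which has 7 elements.

7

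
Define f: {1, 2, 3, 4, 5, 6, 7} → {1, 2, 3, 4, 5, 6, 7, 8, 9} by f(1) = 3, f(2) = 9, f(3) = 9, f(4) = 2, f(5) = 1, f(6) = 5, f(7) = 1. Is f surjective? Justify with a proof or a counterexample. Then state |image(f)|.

5

No element maps to 4, so f is not surjective.
The image of f is {1, 2, 3, 5, 9}, which has 5 elements.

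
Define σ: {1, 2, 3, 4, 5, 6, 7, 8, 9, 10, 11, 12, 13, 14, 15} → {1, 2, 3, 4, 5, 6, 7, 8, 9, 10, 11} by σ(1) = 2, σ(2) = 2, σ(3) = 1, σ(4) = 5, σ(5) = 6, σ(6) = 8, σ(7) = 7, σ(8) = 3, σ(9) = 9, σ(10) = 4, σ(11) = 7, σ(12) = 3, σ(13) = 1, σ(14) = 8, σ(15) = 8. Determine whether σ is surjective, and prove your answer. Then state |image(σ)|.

9

No element maps to 10, so σ is not surjective.
The image of σ is {1, 2, 3, 4, 5, 6, 7, 8, 9}, which has 9 elements.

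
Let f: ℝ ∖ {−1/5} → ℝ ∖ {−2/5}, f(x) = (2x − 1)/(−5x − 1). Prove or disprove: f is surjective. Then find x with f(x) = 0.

1/2

For any y ≠ −2/5, solving y(−5x − 1) = 2x − 1 for x gives a well-defined x ≠ −1/5. So f is surjective.
Solving f(x) = 0: cross-multiplying gives 2x − 1 = 0(−5x − 1), which rearranges to 2x = 1, so x = 1/2.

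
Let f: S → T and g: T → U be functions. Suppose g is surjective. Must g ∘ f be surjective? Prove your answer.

No. Take S = {1}, T = U = {1, 2, 3, 4}, f(1) = 1, and g = identity (surjective).
Then (g ∘ f)(1) = 1, and 4 ∈ U has no preimage under g ∘ f, so g ∘ f is not surjective.

not surjective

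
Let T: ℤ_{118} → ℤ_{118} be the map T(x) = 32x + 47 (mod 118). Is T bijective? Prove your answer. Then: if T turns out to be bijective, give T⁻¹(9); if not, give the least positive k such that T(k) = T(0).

59

We have gcd(32, 118) = 2 > 1. Taking a = 0 and b = 59: T(0) = 47 and T(59) = 32·59 + 47 = 1935 ≡ 47 (mod 118).
So T(0) = T(59) while 0 ≠ 59, therefore T is not injective, hence not bijective.
Since T is not bijective, we find the least positive k with T(k) = T(0): this means 32k ≡ 0 (mod 118), i.e. 118 ∣ 32k. Since gcd(32, 118) = 2, dividing through by 2 this holds exactly when 59 ∣ 16k, and as gcd(16, 59) = 1, exactly when 59 ∣ k.
The smallest positive such k is 59.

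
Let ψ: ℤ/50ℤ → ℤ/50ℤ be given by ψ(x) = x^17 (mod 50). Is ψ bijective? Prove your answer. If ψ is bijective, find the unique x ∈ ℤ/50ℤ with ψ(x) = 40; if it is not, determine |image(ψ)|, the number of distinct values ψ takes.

ψ(0) = 0^17 = 0.
ψ(10): Repeated squaring mod 50: 10^1 ≡ 10, 10^2 ≡ 10² = 100 ≡ 0, 10^4 ≡ 0² = 0, 10^8 ≡ 0² = 0, 10^16 ≡ 0² = 0. Since 17 = 16 + 1, 10^17 ≡ 0·10: 0·10 = 0. So 10^17 ≡ 0 (mod 50).
So ψ(0) = ψ(10) = 0 while 0 ≠ 10, thus ψ is not injective, hence not bijective.
Since ψ is not bijective, we determine |image(ψ)|. Computing x^17 mod 50 for each x (by repeated squaring, reducing mod 50 at every step), the values ψ(0), ψ(1), …, ψ(49) are: 0, 1, 22, 13, 34, 25, 36, 7, 48, 19, 0, 21, 42, 33, 4, 25, 6, 27, 18, 39, 0, 41, 12, 3, 24, 25, 26, 47, 38, 9, 0, 11, 32, 23, 44, 25, 46, 17, 8, 29, 0, 31, 2, 43, 14, 25, 16, 37, 28, 49.
The distinct values are {0, 1, 2, 3, 4, 6, 7, 8, 9, 11, 12, 13, 14, 16, 17, 18, 19, 21, 22, 23, 24, 25, 26, 27, 28, 29, 31, 32, 33, 34, 36, 37, 38, 39, 41, 42, 43, 44, 46, 47, 48, 49}; there are 42 of them.

42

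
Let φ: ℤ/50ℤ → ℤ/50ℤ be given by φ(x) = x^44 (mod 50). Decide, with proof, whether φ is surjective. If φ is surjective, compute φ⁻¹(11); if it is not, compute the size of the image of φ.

φ(1) = 1^44 = 1.
φ(7): Repeated squaring mod 50: 7^1 ≡ 7, 7^2 ≡ 7² = 49, 7^4 ≡ 49² = 2401 ≡ 1, 7^8 ≡ 1² = 1, 7^16 ≡ 1² = 1, 7^32 ≡ 1² = 1. Since 44 = 32 + 8 + 4, 7^44 ≡ 1·1·1: 1·1 = 1, then 1·1 = 1. So 7^44 ≡ 1 (mod 50).
So φ(1) = φ(7) = 1 while 1 ≠ 7, hence φ is not injective.
A non-injective map from the 50-element set ℤ/50ℤ to itself takes at most 49 distinct values, so it cannot be surjective. Therefore φ is not surjective.
Since φ is not surjective, we determine |image(φ)|. Computing x^44 mod 50 for each x (by repeated squaring, reducing mod 50 at every step), the values φ(0), φ(1), …, φ(49) are: 0, 1, 16, 31, 6, 25, 46, 1, 46, 11, 0, 41, 36, 11, 16, 25, 36, 21, 26, 21, 0, 31, 6, 41, 26, 25, 26, 41, 6, 31, 0, 21, 26, 21, 36, 25, 16, 11, 36, 41, 0, 11, 46, 1, 46, 25, 6, 31, 16, 1.
The distinct values are {0, 1, 6, 11, 16, 21, 25, 26, 31, 36, 41, 46}; there are 12 of them.

12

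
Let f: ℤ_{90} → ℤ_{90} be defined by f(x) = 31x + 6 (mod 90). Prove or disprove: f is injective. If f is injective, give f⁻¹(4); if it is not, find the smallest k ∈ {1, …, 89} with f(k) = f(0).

58

By definition, injectivity means: for all x_1, x_2 in the domain, f(x_1) = f(x_2) implies x_1 = x_2.
Suppose f(x_1) = f(x_2) in ℤ_{90}. Then 31x_1 + 6 ≡ 31x_2 + 6 (mod 90), therefore 31(x_1 − x_2) ≡ 0 (mod 90).
Since gcd(31, 90) = 1, 31 is invertible modulo 90, thus x_1 − x_2 ≡ 0 (mod 90), i.e. x_1 = x_2.
So f is injective.
We now compute 31⁻¹ mod 90 explicitly. Euclid's algorithm: 90 = 2·31 + 28, 31 = 1·28 + 3, 28 = 9·3 + 1; back-substituting gives 1 = 61·31 − 21·90, so 31⁻¹ ≡ 61 (mod 90).
Since f is injective, we find f⁻¹(4): we need 31x ≡ 4 − 6 ≡ 88 (mod 90). Using 31⁻¹ = 61: x ≡ 61·88 = 5368 = 59·90 + 58, so x = 58.
Check: f(58) = 31·58 + 6 = 1804 = 20·90 + 4 ≡ 4 (mod 90).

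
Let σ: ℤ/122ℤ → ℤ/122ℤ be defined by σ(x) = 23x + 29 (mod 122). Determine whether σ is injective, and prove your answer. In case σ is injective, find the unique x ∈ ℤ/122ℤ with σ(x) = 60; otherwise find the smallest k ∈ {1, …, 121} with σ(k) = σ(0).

65

Recall: injectivity means: for all s, t in the domain, σ(s) = σ(t) implies s = t.
Suppose σ(s) = σ(t) in ℤ/122ℤ. Then 23s + 29 ≡ 23t + 29 (mod 122), thus 23(s − t) ≡ 0 (mod 122).
Since gcd(23, 122) = 1, 23 is invertible modulo 122, so s − t ≡ 0 (mod 122), i.e. s = t.
Therefore σ is injective.
We now compute 23⁻¹ mod 122 explicitly. Euclid's algorithm: 122 = 5·23 + 7, 23 = 3·7 + 2, 7 = 3·2 + 1; back-substituting gives 1 = 69·23 − 13·122, so 23⁻¹ ≡ 69 (mod 122).
Since σ is injective, we compute σ⁻¹(60): solve 23x + 29 ≡ 60 (mod 122), i.e. 23x ≡ 31 (mod 122).
Multiplying by 23⁻¹ = 69 gives x ≡ 69·31 = 2139 = 17·122 + 65 ≡ 65 (mod 122).
Check: σ(65) = 23·65 + 29 = 1524 = 12·122 + 60 ≡ 60 (mod 122).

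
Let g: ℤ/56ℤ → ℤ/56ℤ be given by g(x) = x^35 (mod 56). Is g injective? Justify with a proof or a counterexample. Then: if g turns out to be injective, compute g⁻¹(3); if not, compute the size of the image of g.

g(0) = 0^35 = 0.
g(14): Repeated squaring mod 56: 14^1 ≡ 14, 14^2 ≡ 14² = 196 ≡ 28, 14^4 ≡ 28² = 784 ≡ 0, 14^8 ≡ 0² = 0, 14^16 ≡ 0² = 0, 14^32 ≡ 0² = 0. Since 35 = 32 + 2 + 1, 14^35 ≡ 0·28·14: 0·28 = 0, then 0·14 = 0. So 14^35 ≡ 0 (mod 56).
So g(0) = g(14) = 0 while 0 ≠ 14, so g is not injective.
Since g is not injective, we determine |image(g)|. Computing x^35 mod 56 for each x (by repeated squaring, reducing mod 56 at every step), the values g(0), g(1), …, g(55) are: 0, 1, 32, 19, 16, 45, 48, 7, 8, 25, 40, 51, 24, 13, 0, 15, 32, 33, 16, 3, 48, 21, 8, 39, 40, 9, 24, 27, 0, 29, 32, 47, 16, 17, 48, 35, 8, 53, 40, 23, 24, 41, 0, 43, 32, 5, 16, 31, 48, 49, 8, 11, 40, 37, 24, 55.
The distinct values are {0, 1, 3, 5, 7, 8, 9, 11, 13, 15, 16, 17, 19, 21, 23, 24, 25, 27, 29, 31, 32, 33, 35, 37, 39, 40, 41, 43, 45, 47, 48, 49, 51, 53, 55}; there are 35 of them.

35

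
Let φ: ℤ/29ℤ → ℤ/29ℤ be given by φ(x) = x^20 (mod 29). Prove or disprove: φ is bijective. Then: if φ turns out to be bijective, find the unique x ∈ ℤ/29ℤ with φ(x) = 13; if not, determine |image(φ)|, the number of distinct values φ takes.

8

φ(2): Repeated squaring mod 29: 2^1 ≡ 2, 2^2 ≡ 2² = 4, 2^4 ≡ 4² = 16, 2^8 ≡ 16² = 256 ≡ 24, 2^16 ≡ 24² = 576 ≡ 25. Since 20 = 16 + 4, 2^20 ≡ 25·16: 25·16 = 400 ≡ 23. So 2^20 ≡ 23 (mod 29).
φ(5): Repeated squaring mod 29: 5^1 ≡ 5, 5^2 ≡ 5² = 25, 5^4 ≡ 25² = 625 ≡ 16, 5^8 ≡ 16² = 256 ≡ 24, 5^16 ≡ 24² = 576 ≡ 25. Since 20 = 16 + 4, 5^20 ≡ 25·16: 25·16 = 400 ≡ 23. So 5^20 ≡ 23 (mod 29).
So φ(2) = φ(5) = 23 while 2 ≠ 5, so φ is not injective, hence not bijective.
Since φ is not bijective, we determine |image(φ)|. Computing x^20 mod 29 for each x (by repeated squaring, reducing mod 29 at every step), the values φ(0), φ(1), …, φ(28) are: 0, 1, 23, 25, 7, 23, 24, 25, 16, 16, 7, 20, 1, 20, 24, 24, 20, 1, 20, 7, 16, 16, 25, 24, 23, 7, 25, 23, 1.
The distinct values are {0, 1, 7, 16, 20, 23, 24, 25}; there are 8 of them.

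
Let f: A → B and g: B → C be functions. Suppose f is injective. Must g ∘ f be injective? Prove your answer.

No. Take A = B = C = {0, 1}, f = identity (injective), and g(x) = 0 for every x.
Then (g ∘ f)(0) = 0 = (g ∘ f)(1) with 0 ≠ 1, so g ∘ f is not injective.

not injective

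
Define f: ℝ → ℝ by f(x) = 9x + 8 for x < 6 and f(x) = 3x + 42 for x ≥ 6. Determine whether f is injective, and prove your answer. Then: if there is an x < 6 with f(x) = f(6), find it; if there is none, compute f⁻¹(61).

Both pieces are strictly increasing (slopes 9 and 3), so each is injective on its own interval.
The left piece maps (−∞, 6) onto (−∞, 62); the right piece maps [6, ∞) onto [60, ∞).
These images overlap. In particular f(6) = 60 (right piece), and solving 9x + 8 = 60 on the left piece gives x = 52/9 < 6.
So f(52/9) = f(6) with 52/9 ≠ 6, and f is not injective. This x = 52/9 is the requested value below 6.

52/9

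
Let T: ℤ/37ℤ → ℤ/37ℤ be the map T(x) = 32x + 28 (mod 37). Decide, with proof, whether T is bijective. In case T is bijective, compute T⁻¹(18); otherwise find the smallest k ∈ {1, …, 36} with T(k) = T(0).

2

Recall: injectivity means: for all s, t in the domain, T(s) = T(t) implies s = t.
If T(s) = T(t), then 32s ≡ 32t (mod 37). Because gcd(32, 37) = 1, we may cancel 32 to get s ≡ t (mod 37).
We now compute 32⁻¹ mod 37 explicitly. Euclid's algorithm: 37 = 1·32 + 5, 32 = 6·5 + 2, 5 = 2·2 + 1; back-substituting gives 1 = 22·32 − 19·37, so 32⁻¹ ≡ 22 (mod 37).
Then y ↦ 22(y − 28) is a two-sided inverse to T, so every y ∈ ℤ/37ℤ has a preimage.
Thus T is bijective.
Since T is bijective, we find T⁻¹(18): we need 32x ≡ 18 − 28 ≡ 27 (mod 37). Using 32⁻¹ = 22: x ≡ 22·27 = 594 = 16·37 + 2, so x = 2.
Check: T(2) = 32·2 + 28 = 92 = 2·37 + 18 ≡ 18 (mod 37).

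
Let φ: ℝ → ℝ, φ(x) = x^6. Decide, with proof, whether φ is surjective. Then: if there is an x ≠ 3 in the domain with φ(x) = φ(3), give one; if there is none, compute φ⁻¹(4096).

Since 6 is even, x^6 ≥ 0 for all x ∈ ℝ, so −1 ∈ ℝ has no preimage. Hence φ is not surjective.
For the follow-up, such an x exists: taking x = −3 ∈ ℝ gives φ(−3) = 729 = φ(3) with −3 ≠ 3.

-3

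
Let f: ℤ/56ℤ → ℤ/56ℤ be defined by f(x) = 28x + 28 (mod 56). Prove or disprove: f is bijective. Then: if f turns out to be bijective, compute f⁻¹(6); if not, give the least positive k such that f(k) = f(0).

2

We have gcd(28, 56) = 28 > 1. Taking u = 0 and v = 2: f(0) = 28 and f(2) = 28·2 + 28 = 84 ≡ 28 (mod 56).
So f(0) = f(2) while 0 ≠ 2, therefore f is not injective, hence not bijective.
Since f is not bijective, we find the least positive k with f(k) = f(0): this means 28k ≡ 0 (mod 56), i.e. 56 ∣ 28k. Since gcd(28, 56) = 28, dividing through by 28 this holds exactly when 2 ∣ k.
The smallest positive such k is 2.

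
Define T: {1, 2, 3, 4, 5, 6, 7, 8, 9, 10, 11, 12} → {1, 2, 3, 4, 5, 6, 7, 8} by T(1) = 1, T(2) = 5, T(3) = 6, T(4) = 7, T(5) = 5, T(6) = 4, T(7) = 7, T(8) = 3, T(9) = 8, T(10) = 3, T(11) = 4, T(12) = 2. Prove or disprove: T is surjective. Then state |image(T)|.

Every element of the codomain has a preimage: 1 = T(1), 2 = T(12), 3 = T(8), 4 = T(6), 5 = T(2), 6 = T(3), 7 = T(4), 8 = T(9).
Hence T is surjective.
The image of T is {1, 2, 3, 4, 5, 6, 7, 8}, which has 8 elements.

8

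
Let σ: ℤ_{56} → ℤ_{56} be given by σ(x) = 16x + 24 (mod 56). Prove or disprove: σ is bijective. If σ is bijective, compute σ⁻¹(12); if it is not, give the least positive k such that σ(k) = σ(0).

We have gcd(16, 56) = 8 > 1. Taking a = 0 and b = 7: σ(0) = 24 and σ(7) = 16·7 + 24 = 136 ≡ 24 (mod 56).
So σ(0) = σ(7) while 0 ≠ 7, so σ is not injective, hence not bijective.
Since σ is not bijective, we find the least positive k with σ(k) = σ(0): this means 16k ≡ 0 (mod 56), i.e. 56 ∣ 16k. Since gcd(16, 56) = 8, dividing through by 8 this holds exactly when 7 ∣ 2k, and as gcd(2, 7) = 1, exactly when 7 ∣ k.
The smallest positive such k is 7.

7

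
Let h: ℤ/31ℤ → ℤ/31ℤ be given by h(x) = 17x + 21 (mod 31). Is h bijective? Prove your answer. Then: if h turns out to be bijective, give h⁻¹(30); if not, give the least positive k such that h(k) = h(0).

Recall: injectivity means: for all s, t in the domain, h(s) = h(t) implies s = t.
If h(s) = h(t), then 17s ≡ 17t (mod 31). Because gcd(17, 31) = 1, we may cancel 17 to get s ≡ t (mod 31).
We now compute 17⁻¹ mod 31 explicitly. Euclid's algorithm: 31 = 1·17 + 14, 17 = 1·14 + 3, 14 = 4·3 + 2, 3 = 1·2 + 1; back-substituting gives 1 = 11·17 − 6·31, so 17⁻¹ ≡ 11 (mod 31).
For any y ∈ ℤ/31ℤ, x = 11(y − 21) mod 31 satisfies h(x) = 17·11(y − 21) + 21 ≡ y (since 17·11 ≡ 1 mod 31). So every y has a preimage.
So h is bijective.
Since h is bijective, we find h⁻¹(30): we need 17x ≡ 30 − 21 ≡ 9 (mod 31). Using 17⁻¹ = 11: x ≡ 11·9 = 99 = 3·31 + 6, so x = 6.
Check: h(6) = 17·6 + 21 = 123 = 3·31 + 30 ≡ 30 (mod 31).

6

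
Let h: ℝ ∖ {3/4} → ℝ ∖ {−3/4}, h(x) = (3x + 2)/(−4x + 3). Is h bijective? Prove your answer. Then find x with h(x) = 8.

22/35

Suppose h(u) = h(v). Cross-multiplying: (3u + 2)(−4v + 3) = (3v + 2)(−4u + 3).
Expanding both sides and cancelling the symmetric terms leaves 17·(u − v) = 0. Since 17 ≠ 0, u = v. Therefore h is injective.
For any y ≠ −3/4, solving y(−4x + 3) = 3x + 2 for x gives a well-defined x ≠ 3/4. So h is surjective.
Therefore h is bijective.
Solving h(x) = 8: cross-multiplying gives 3x + 2 = 8(−4x + 3), which rearranges to 35x = 22, so x = 22/35.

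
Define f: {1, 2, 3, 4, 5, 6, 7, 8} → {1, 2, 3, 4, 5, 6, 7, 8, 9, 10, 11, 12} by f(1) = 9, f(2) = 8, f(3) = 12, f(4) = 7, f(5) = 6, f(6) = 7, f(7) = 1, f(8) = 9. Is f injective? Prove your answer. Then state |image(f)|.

6

f(4) = 7 = f(6) with 4 ≠ 6, so f is not injective.
The image of f is {1, 6, 7, 8, 9, 12}, which has 6 elements.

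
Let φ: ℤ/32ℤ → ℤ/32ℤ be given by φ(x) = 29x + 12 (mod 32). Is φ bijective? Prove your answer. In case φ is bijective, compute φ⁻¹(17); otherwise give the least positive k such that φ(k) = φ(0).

By definition, φ is injective if φ(u) = φ(v) implies u = v.
If φ(u) = φ(v), then 29u ≡ 29v (mod 32). Because gcd(29, 32) = 1, we may cancel 29 to get u ≡ v (mod 32).
We now compute 29⁻¹ mod 32 explicitly. Euclid's algorithm: 32 = 1·29 + 3, 29 = 9·3 + 2, 3 = 1·2 + 1; back-substituting gives 1 = 21·29 − 19·32, so 29⁻¹ ≡ 21 (mod 32).
Then y ↦ 21(y − 12) is a two-sided inverse to φ, so every y ∈ ℤ/32ℤ has a preimage.
Hence φ is bijective.
Since φ is bijective, we find φ⁻¹(17): we need 29x ≡ 17 − 12 ≡ 5 (mod 32). Using 29⁻¹ = 21: x ≡ 21·5 = 105 = 3·32 + 9, so x = 9.
Check: φ(9) = 29·9 + 12 = 273 = 8·32 + 17 ≡ 17 (mod 32).

9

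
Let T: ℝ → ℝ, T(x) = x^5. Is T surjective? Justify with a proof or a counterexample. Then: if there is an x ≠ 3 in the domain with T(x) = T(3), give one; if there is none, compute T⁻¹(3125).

For any y ∈ ℝ, x = y^{1/5} ∈ ℝ gives T(x) = y, so T is surjective.
Since x ↦ x^5 is strictly increasing on ℝ, it is injective there, so no x ≠ 3 in the domain has T(x) = T(3). We therefore compute T⁻¹(3125) = 3125^{1/5} = 5 (indeed 5^5 = 3125).

5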